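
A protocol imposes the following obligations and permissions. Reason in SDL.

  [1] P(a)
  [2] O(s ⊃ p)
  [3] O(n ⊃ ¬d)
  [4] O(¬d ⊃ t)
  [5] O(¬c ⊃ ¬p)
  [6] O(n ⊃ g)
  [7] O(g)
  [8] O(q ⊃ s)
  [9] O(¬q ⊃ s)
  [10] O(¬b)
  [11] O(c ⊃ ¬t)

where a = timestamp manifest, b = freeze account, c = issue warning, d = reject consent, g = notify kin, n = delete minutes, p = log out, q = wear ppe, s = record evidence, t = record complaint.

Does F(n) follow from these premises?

By case analysis on ¬q: premise 9 gives O(¬q ⊃ s) and premise 8 gives O(q ⊃ s), so O(s) either way.
Applying K to premise 2 (O(s ⊃ p)) and O(s) yields O(p).
The contrapositive of premise 5 (O(¬c ⊃ ¬p)) is O(p ⊃ c), and O(p) is already established, so O(c).
Premise 11 is O(c ⊃ ¬t); since O(c), deontic closure gives O(¬t).
The contrapositive of premise 4 (O(¬d ⊃ t)) is O(¬t ⊃ d), and O(¬t) is already established, so O(d).
Premise 3 is O(n ⊃ ¬d); contrapositively O(d ⊃ ¬n). Since O(d) holds, K gives O(¬n).
Premises 1, 6, 7, 10 do not contribute to this derivation.
So O(¬n) holds, i.e. F(n). The claim follows.

Yes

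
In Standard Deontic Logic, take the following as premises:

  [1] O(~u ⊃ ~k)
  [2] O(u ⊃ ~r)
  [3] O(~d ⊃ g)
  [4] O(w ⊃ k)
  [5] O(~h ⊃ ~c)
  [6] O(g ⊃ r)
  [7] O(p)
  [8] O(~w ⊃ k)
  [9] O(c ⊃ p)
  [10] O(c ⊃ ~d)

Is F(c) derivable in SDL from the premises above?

Yes

Premises 8 and 4 are O(~w ⊃ k) and O(w ⊃ k); every ideal world satisfies ~w or w, so in either case k holds — hence O(k).
Premise 1, O(~u ⊃ ~k), contraposes to O(k ⊃ u); with O(k) we get O(u).
Applying K to premise 2 (O(u ⊃ ~r)) and O(u) yields O(~r).
Premise 6, O(g ⊃ r), contraposes to O(~r ⊃ ~g); with O(~r) we get O(~g).
Premise 3 is O(~d ⊃ g); contrapositively O(~g ⊃ d). Since O(~g) holds, K gives O(d).
The contrapositive of premise 10 (O(c ⊃ ~d)) is O(d ⊃ ~c), and O(d) is already established, so O(~c).
Premises 5, 7, 9 do not contribute to this derivation.
So O(~c) holds, i.e. F(c). The claim follows.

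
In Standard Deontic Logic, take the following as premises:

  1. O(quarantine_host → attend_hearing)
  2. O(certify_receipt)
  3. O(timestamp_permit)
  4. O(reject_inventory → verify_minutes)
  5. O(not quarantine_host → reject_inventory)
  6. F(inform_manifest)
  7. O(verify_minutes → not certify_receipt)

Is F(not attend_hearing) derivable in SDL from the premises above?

Premise 2 states O(certify_receipt) outright.
Premise 7 is O(verify_minutes → not certify_receipt); contrapositively O(certify_receipt → not verify_minutes). Since O(certify_receipt) holds, K gives O(not verify_minutes).
The contrapositive of premise 4 (O(reject_inventory → verify_minutes)) is O(not verify_minutes → not reject_inventory), and O(not verify_minutes) is already established, so O(not reject_inventory).
Premise 5, O(not quarantine_host → reject_inventory), contraposes to O(not reject_inventory → quarantine_host); with O(not reject_inventory) we get O(quarantine_host).
With premise 1, O(quarantine_host → attend_hearing), the K-axiom yields O(attend_hearing).
Premises 3, 6 do not contribute to this derivation.
So O(attend_hearing) holds, i.e. F(not attend_hearing). The claim follows.

Yes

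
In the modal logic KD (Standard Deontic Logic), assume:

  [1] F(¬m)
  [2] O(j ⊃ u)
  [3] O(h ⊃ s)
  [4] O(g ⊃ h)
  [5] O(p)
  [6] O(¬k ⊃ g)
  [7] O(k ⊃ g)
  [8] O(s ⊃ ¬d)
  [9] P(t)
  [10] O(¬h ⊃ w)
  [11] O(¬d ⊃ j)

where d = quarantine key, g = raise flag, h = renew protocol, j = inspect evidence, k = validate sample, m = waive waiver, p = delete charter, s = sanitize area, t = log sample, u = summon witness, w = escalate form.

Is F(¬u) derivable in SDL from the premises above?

Yes

Premises 6 and 7 cover both cases: O(¬k ⊃ g) and O(k ⊃ g). Since ¬k ∨ k is a tautology, O(g) follows.
With premise 4, O(g ⊃ h), the K-axiom yields O(h).
From O(h) and premise 3, O(h ⊃ s), we obtain O(s).
Premise 8 is O(s ⊃ ¬d); since O(s), deontic closure gives O(¬d).
Premise 11 is O(¬d ⊃ j); since O(¬d), deontic closure gives O(j).
Applying K to premise 2 (O(j ⊃ u)) and O(j) yields O(u).
Premises 1, 5, 9, 10 do not contribute to this derivation.
So O(u) holds, i.e. F(¬u). The claim follows.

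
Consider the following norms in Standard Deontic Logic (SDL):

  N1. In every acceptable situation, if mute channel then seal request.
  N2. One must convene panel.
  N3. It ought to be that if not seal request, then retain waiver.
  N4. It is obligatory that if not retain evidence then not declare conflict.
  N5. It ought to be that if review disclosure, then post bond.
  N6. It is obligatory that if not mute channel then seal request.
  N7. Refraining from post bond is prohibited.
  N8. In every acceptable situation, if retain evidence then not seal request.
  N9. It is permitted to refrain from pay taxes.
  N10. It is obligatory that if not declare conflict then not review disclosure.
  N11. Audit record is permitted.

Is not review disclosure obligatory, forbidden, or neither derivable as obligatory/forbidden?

Obligatory

By case analysis on mute_channel: premise 1 gives O(mute_channel → seal_request) and premise 6 gives O(¬mute_channel → seal_request), so O(seal_request) either way.
Premise 8 is O(retain_evidence → ¬seal_request); contrapositively O(seal_request → ¬retain_evidence). Since O(seal_request) holds, K gives O(¬retain_evidence).
With premise 4, O(¬retain_evidence → ¬declare_conflict), the K-axiom yields O(¬declare_conflict).
Premise 10 is O(¬declare_conflict → ¬review_disclosure); since O(¬declare_conflict), deontic closure gives O(¬review_disclosure).
Premises 2, 3, 5, 7, 9, 11 do not contribute to this derivation.
Hence ¬review_disclosure is obligatory.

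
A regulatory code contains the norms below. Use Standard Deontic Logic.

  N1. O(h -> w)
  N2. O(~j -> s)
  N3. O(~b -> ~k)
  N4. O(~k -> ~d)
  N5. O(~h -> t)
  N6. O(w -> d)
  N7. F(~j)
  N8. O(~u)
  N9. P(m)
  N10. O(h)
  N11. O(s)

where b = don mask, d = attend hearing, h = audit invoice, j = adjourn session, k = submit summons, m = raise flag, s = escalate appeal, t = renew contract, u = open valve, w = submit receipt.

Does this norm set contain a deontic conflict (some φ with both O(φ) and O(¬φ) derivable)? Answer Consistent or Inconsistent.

Premise 2 is O(~j -> s); even if O(s) held, inferring O(~j) would be affirming the consequent — invalid.
So O(~j) is not derivable, and the apparent clash with O(j) does not arise.
A world satisfying every obligation exists (e.g. b=true, d=true, h=true, j=true, k=true, m=false, s=true, t=false, u=false, w=true); no atom is both obligatory and forbidden, so the set is consistent.

Consistent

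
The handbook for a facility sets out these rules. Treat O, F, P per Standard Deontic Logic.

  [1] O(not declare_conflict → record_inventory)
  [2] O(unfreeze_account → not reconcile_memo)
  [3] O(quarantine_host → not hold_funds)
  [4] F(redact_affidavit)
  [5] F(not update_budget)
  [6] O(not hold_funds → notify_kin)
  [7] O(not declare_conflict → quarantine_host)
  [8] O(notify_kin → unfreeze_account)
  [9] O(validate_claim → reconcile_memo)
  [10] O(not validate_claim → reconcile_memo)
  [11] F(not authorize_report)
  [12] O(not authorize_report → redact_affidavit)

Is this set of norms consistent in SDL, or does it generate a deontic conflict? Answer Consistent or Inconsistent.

Consistent

Premise 12 is O(not authorize_report → redact_affidavit), but O(not authorize_report) is not derivable from the premises, so it does not yield O(redact_affidavit).
So O(redact_affidavit) is not derivable, and the apparent clash with O(not redact_affidavit) does not arise.
A world satisfying every obligation exists (e.g. authorize_report=true, declare_conflict=true, hold_funds=true, notify_kin=false, quarantine_host=false, reconcile_memo=true, record_inventory=false, redact_affidavit=false, unfreeze_account=false, update_budget=true, validate_claim=false); no atom is both obligatory and forbidden, so the set is consistent.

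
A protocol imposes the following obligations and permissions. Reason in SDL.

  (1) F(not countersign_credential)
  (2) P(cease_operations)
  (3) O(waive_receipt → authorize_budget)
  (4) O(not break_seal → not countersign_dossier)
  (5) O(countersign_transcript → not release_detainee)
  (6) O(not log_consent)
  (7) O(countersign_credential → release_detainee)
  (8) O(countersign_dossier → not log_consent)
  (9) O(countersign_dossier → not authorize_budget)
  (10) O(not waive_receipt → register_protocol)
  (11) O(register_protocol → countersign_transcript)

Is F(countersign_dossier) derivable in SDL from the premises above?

Premise 1 is F(not countersign_credential), i.e. O(countersign_credential).
Applying K to premise 7 (O(countersign_credential → release_detainee)) and O(countersign_credential) yields O(release_detainee).
Premise 5, O(countersign_transcript → not release_detainee), contraposes to O(release_detainee → not countersign_transcript); with O(release_detainee) we get O(not countersign_transcript).
Premise 11, O(register_protocol → countersign_transcript), contraposes to O(not countersign_transcript → not register_protocol); with O(not countersign_transcript) we get O(not register_protocol).
The contrapositive of premise 10 (O(not waive_receipt → register_protocol)) is O(not register_protocol → waive_receipt), and O(not register_protocol) is already established, so O(waive_receipt).
Applying K to premise 3 (O(waive_receipt → authorize_budget)) and O(waive_receipt) yields O(authorize_budget).
The contrapositive of premise 9 (O(countersign_dossier → not authorize_budget)) is O(authorize_budget → not countersign_dossier), and O(authorize_budget) is already established, so O(not countersign_dossier).
Premises 2, 4, 6, 8 do not contribute to this derivation.
So O(not countersign_dossier) holds, i.e. F(countersign_dossier). The claim follows.

Yes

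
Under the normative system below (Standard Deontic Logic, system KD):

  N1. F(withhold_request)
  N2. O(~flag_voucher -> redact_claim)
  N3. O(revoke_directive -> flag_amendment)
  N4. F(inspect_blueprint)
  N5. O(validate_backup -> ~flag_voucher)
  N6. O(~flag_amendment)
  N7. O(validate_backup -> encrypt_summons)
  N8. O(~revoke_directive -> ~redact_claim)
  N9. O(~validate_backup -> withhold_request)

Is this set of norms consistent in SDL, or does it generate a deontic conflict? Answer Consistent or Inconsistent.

From premise 6 we have O(~flag_amendment).
Premise 3 is O(revoke_directive -> flag_amendment); contrapositively O(~flag_amendment -> ~revoke_directive). Since O(~flag_amendment) holds, K gives O(~revoke_directive).
Premise 8 is O(~revoke_directive -> ~redact_claim); since O(~revoke_directive), deontic closure gives O(~redact_claim).
The contrapositive of premise 2 (O(~flag_voucher -> redact_claim)) is O(~redact_claim -> flag_voucher), and O(~redact_claim) is already established, so O(flag_voucher).
The contrapositive of premise 5 (O(validate_backup -> ~flag_voucher)) is O(flag_voucher -> ~validate_backup), and O(flag_voucher) is already established, so O(~validate_backup).
With premise 9, O(~validate_backup -> withhold_request), the K-axiom yields O(withhold_request).
But premise 1, F(withhold_request), means O(~withhold_request).
We now have both O(withhold_request) and O(~withhold_request) — withhold_request is simultaneously obligatory and forbidden, violating the D-axiom.

Inconsistent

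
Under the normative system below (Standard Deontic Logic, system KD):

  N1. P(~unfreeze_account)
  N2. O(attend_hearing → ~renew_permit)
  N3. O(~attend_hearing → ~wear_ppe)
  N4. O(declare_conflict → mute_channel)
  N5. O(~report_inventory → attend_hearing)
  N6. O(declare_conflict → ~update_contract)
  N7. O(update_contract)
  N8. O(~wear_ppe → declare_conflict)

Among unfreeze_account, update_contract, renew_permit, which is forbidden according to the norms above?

Premise 7 gives O(update_contract).
The contrapositive of premise 6 (O(declare_conflict → ~update_contract)) is O(update_contract → ~declare_conflict), and O(update_contract) is already established, so O(~declare_conflict).
Premise 8 is O(~wear_ppe → declare_conflict); contrapositively O(~declare_conflict → wear_ppe). Since O(~declare_conflict) holds, K gives O(wear_ppe).
Premise 3, O(~attend_hearing → ~wear_ppe), contraposes to O(wear_ppe → attend_hearing); with O(wear_ppe) we get O(attend_hearing).
Applying K to premise 2 (O(attend_hearing → ~renew_permit)) and O(attend_hearing) yields O(~renew_permit).
So O(~renew_permit) holds, i.e. renew_permit is forbidden. None of the other listed options is forbidden under the premises.

renew_permit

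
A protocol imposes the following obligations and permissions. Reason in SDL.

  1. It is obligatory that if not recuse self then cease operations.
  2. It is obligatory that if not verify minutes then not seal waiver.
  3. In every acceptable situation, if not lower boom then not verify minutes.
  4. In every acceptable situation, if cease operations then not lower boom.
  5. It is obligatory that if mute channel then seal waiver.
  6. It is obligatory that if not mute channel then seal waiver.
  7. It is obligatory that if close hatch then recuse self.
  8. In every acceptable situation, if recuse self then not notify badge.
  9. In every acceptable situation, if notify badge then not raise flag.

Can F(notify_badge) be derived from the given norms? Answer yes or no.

Premises 6 and 5 are O(¬mute_channel → seal_waiver) and O(mute_channel → seal_waiver); every ideal world satisfies ¬mute_channel or mute_channel, so in either case seal_waiver holds — hence O(seal_waiver).
Premise 2 is O(¬verify_minutes → ¬seal_waiver); contrapositively O(seal_waiver → verify_minutes). Since O(seal_waiver) holds, K gives O(verify_minutes).
Premise 3 is O(¬lower_boom → ¬verify_minutes); contrapositively O(verify_minutes → lower_boom). Since O(verify_minutes) holds, K gives O(lower_boom).
The contrapositive of premise 4 (O(cease_operations → ¬lower_boom)) is O(lower_boom → ¬cease_operations), and O(lower_boom) is already established, so O(¬cease_operations).
Premise 1 is O(¬recuse_self → cease_operations); contrapositively O(¬cease_operations → recuse_self). Since O(¬cease_operations) holds, K gives O(recuse_self).
With premise 8, O(recuse_self → ¬notify_badge), the K-axiom yields O(¬notify_badge).
Premises 7, 9 do not contribute to this derivation.
So O(¬notify_badge) holds, i.e. F(notify_badge). The claim follows.

Yes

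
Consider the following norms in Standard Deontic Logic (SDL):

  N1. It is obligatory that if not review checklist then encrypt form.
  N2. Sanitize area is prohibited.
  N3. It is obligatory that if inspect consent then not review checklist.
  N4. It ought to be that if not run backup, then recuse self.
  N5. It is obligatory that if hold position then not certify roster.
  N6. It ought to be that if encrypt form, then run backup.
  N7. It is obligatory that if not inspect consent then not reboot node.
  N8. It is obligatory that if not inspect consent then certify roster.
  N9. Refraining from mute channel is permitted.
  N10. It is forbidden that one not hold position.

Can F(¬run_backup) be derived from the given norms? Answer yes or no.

F(¬hold_position) at premise 10 means O(hold_position).
From O(hold_position) and premise 5, O(hold_position → ¬certify_roster), we obtain O(¬certify_roster).
Premise 8 is O(¬inspect_consent → certify_roster); contrapositively O(¬certify_roster → inspect_consent). Since O(¬certify_roster) holds, K gives O(inspect_consent).
With premise 3, O(inspect_consent → ¬review_checklist), the K-axiom yields O(¬review_checklist).
With premise 1, O(¬review_checklist → encrypt_form), the K-axiom yields O(encrypt_form).
Premise 6 is O(encrypt_form → run_backup); since O(encrypt_form), deontic closure gives O(run_backup).
Premises 2, 4, 7, 9 do not contribute to this derivation.
So O(run_backup) holds, i.e. F(¬run_backup). The claim follows.

Yes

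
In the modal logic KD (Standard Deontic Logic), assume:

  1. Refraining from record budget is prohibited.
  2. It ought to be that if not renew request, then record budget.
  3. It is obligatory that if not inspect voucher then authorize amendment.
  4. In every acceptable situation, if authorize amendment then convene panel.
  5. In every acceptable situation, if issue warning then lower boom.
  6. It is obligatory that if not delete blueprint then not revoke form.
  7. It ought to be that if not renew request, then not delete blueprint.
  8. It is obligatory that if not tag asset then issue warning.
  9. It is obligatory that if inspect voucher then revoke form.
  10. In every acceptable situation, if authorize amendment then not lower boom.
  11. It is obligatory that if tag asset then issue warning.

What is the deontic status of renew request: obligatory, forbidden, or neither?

Premises 8 and 11 are O(¬tag_asset → issue_warning) and O(tag_asset → issue_warning); every ideal world satisfies ¬tag_asset or tag_asset, so in either case issue_warning holds — hence O(issue_warning).
With premise 5, O(issue_warning → lower_boom), the K-axiom yields O(lower_boom).
Premise 10, O(authorize_amendment → ¬lower_boom), contraposes to O(lower_boom → ¬authorize_amendment); with O(lower_boom) we get O(¬authorize_amendment).
Premise 3, O(¬inspect_voucher → authorize_amendment), contraposes to O(¬authorize_amendment → inspect_voucher); with O(¬authorize_amendment) we get O(inspect_voucher).
Premise 9 is O(inspect_voucher → revoke_form); since O(inspect_voucher), deontic closure gives O(revoke_form).
Premise 6 is O(¬delete_blueprint → ¬revoke_form); contrapositively O(revoke_form → delete_blueprint). Since O(revoke_form) holds, K gives O(delete_blueprint).
The contrapositive of premise 7 (O(¬renew_request → ¬delete_blueprint)) is O(delete_blueprint → renew_request), and O(delete_blueprint) is already established, so O(renew_request).
Premises 1, 2, 4 do not contribute to this derivation.
Hence renew_request is obligatory.

Obligatory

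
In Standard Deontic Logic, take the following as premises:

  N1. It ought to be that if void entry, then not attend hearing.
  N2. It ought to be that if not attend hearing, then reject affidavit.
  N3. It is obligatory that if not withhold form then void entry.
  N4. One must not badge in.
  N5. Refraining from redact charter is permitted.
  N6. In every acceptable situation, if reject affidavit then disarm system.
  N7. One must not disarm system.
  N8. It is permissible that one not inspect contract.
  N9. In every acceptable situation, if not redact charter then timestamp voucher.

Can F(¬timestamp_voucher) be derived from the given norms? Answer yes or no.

Premise 9 is O(¬redact_charter → timestamp_voucher), but O(¬redact_charter) is not derivable from the premises (the permission P(¬redact_charter) asserts only ¬O(redact_charter), not O(¬redact_charter)), so it does not yield O(timestamp_voucher).
No other premise forces O(timestamp_voucher). An ideal world satisfying every premise can still have ¬timestamp_voucher true, so F(¬timestamp_voucher) is not derivable.

No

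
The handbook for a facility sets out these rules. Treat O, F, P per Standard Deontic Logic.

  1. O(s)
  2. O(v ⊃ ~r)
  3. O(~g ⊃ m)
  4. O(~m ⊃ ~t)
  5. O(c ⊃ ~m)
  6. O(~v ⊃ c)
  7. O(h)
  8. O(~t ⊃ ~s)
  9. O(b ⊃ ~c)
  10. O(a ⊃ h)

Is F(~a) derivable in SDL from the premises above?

No

Premise 10 is O(a ⊃ h); even if O(h) held, inferring O(a) would be affirming the consequent — invalid.
No other premise forces O(a). An ideal world satisfying every premise can still have ~a true, so F(~a) is not derivable.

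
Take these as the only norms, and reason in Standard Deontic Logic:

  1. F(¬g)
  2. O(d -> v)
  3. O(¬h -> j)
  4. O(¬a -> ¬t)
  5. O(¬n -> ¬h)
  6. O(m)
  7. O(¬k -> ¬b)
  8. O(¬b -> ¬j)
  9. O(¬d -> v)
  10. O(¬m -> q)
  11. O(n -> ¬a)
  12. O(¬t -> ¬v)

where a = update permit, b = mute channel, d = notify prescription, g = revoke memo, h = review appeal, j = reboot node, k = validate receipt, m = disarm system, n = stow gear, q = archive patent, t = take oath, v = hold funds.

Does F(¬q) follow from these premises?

Premise 10 is O(¬m -> q), but O(¬m) is not derivable from the premises, so it does not yield O(q).
No other premise forces O(q). An ideal world satisfying every premise can still have ¬q true, so F(¬q) is not derivable.

No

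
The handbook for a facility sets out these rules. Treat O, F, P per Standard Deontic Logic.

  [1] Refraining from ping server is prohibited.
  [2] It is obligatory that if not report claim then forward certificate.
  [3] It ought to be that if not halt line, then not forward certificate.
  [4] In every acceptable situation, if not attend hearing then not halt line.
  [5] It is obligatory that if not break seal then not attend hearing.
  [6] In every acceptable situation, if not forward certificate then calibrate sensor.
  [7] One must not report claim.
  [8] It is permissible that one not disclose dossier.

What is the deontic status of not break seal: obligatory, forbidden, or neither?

Forbidden

F(report_claim) at premise 7 means O(¬report_claim).
With premise 2, O(¬report_claim → forward_certificate), the K-axiom yields O(forward_certificate).
Premise 3 is O(¬halt_line → ¬forward_certificate); contrapositively O(forward_certificate → halt_line). Since O(forward_certificate) holds, K gives O(halt_line).
Premise 4 is O(¬attend_hearing → ¬halt_line); contrapositively O(halt_line → attend_hearing). Since O(halt_line) holds, K gives O(attend_hearing).
Premise 5 is O(¬break_seal → ¬attend_hearing); contrapositively O(attend_hearing → break_seal). Since O(attend_hearing) holds, K gives O(break_seal).
Premises 1, 6, 8 do not contribute to this derivation.
Thus O(break_seal), which is F(¬break_seal): ¬break_seal is forbidden.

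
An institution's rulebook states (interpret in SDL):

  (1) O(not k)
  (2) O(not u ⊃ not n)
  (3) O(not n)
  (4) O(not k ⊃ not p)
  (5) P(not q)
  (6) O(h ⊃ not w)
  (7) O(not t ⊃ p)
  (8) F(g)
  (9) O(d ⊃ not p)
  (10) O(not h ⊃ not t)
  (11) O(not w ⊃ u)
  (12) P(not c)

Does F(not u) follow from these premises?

Premise 1 states O(not k) outright.
From O(not k) and premise 4, O(not k ⊃ not p), we obtain O(not p).
Premise 7, O(not t ⊃ p), contraposes to O(not p ⊃ t); with O(not p) we get O(t).
Premise 10, O(not h ⊃ not t), contraposes to O(t ⊃ h); with O(t) we get O(h).
Premise 6 is O(h ⊃ not w); since O(h), deontic closure gives O(not w).
Applying K to premise 11 (O(not w ⊃ u)) and O(not w) yields O(u).
Premises 2, 3, 5, 8, 9, 12 do not contribute to this derivation.
So O(u) holds, i.e. F(not u). The claim follows.

Yes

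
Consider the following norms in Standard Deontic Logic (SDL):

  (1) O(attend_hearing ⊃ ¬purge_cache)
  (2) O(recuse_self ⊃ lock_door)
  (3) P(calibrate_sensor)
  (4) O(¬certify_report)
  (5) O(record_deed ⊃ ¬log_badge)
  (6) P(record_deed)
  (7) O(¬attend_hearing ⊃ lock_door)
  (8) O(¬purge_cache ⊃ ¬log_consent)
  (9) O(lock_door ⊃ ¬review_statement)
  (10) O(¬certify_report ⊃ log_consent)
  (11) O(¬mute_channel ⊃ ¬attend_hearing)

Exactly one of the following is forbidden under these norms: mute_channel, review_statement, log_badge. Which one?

review_statement

Premise 4 gives O(¬certify_report).
Applying K to premise 10 (O(¬certify_report ⊃ log_consent)) and O(¬certify_report) yields O(log_consent).
The contrapositive of premise 8 (O(¬purge_cache ⊃ ¬log_consent)) is O(log_consent ⊃ purge_cache), and O(log_consent) is already established, so O(purge_cache).
Premise 1 is O(attend_hearing ⊃ ¬purge_cache); contrapositively O(purge_cache ⊃ ¬attend_hearing). Since O(purge_cache) holds, K gives O(¬attend_hearing).
From O(¬attend_hearing) and premise 7, O(¬attend_hearing ⊃ lock_door), we obtain O(lock_door).
Applying K to premise 9 (O(lock_door ⊃ ¬review_statement)) and O(lock_door) yields O(¬review_statement).
So O(¬review_statement) holds, i.e. review_statement is forbidden. None of the other listed options is forbidden under the premises.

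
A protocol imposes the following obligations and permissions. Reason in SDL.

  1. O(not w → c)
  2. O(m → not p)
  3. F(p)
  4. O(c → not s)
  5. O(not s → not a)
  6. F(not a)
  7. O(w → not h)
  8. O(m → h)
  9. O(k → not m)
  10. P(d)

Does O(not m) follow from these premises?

Yes

F(not a) at premise 6 means O(a).
The contrapositive of premise 5 (O(not s → not a)) is O(a → s), and O(a) is already established, so O(s).
The contrapositive of premise 4 (O(c → not s)) is O(s → not c), and O(s) is already established, so O(not c).
Premise 1 is O(not w → c); contrapositively O(not c → w). Since O(not c) holds, K gives O(w).
Premise 7 is O(w → not h); since O(w), deontic closure gives O(not h).
Premise 8, O(m → h), contraposes to O(not h → not m); with O(not h) we get O(not m).
Premises 2, 3, 9, 10 do not contribute to this derivation.
So O(not m) follows.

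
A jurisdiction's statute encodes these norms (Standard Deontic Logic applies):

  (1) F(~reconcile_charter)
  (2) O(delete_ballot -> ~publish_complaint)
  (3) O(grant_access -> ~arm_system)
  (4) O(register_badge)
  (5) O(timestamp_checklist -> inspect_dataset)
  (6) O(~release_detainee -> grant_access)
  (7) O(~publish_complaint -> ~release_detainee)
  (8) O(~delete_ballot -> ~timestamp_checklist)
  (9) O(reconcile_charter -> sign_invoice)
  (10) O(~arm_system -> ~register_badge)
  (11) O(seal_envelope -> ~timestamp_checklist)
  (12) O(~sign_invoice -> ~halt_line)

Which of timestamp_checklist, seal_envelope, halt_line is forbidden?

From premise 4 we have O(register_badge).
Premise 10, O(~arm_system -> ~register_badge), contraposes to O(register_badge -> arm_system); with O(register_badge) we get O(arm_system).
The contrapositive of premise 3 (O(grant_access -> ~arm_system)) is O(arm_system -> ~grant_access), and O(arm_system) is already established, so O(~grant_access).
The contrapositive of premise 6 (O(~release_detainee -> grant_access)) is O(~grant_access -> release_detainee), and O(~grant_access) is already established, so O(release_detainee).
Premise 7 is O(~publish_complaint -> ~release_detainee); contrapositively O(release_detainee -> publish_complaint). Since O(release_detainee) holds, K gives O(publish_complaint).
Premise 2 is O(delete_ballot -> ~publish_complaint); contrapositively O(publish_complaint -> ~delete_ballot). Since O(publish_complaint) holds, K gives O(~delete_ballot).
Premise 8 is O(~delete_ballot -> ~timestamp_checklist); since O(~delete_ballot), deontic closure gives O(~timestamp_checklist).
So O(~timestamp_checklist) holds, i.e. timestamp_checklist is forbidden. None of the other listed options is forbidden under the premises.

timestamp_checklist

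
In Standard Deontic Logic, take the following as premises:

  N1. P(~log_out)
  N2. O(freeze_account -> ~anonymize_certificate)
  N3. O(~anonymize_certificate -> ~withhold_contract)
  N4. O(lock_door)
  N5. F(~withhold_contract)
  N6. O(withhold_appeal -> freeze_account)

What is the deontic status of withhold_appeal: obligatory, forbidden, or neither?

Forbidden

Premise 5 is F(~withhold_contract), i.e. O(withhold_contract).
The contrapositive of premise 3 (O(~anonymize_certificate -> ~withhold_contract)) is O(withhold_contract -> anonymize_certificate), and O(withhold_contract) is already established, so O(anonymize_certificate).
Premise 2 is O(freeze_account -> ~anonymize_certificate); contrapositively O(anonymize_certificate -> ~freeze_account). Since O(anonymize_certificate) holds, K gives O(~freeze_account).
Premise 6, O(withhold_appeal -> freeze_account), contraposes to O(~freeze_account -> ~withhold_appeal); with O(~freeze_account) we get O(~withhold_appeal).
Premises 1, 4 do not contribute to this derivation.
Thus O(~withhold_appeal), which is F(withhold_appeal): withhold_appeal is forbidden.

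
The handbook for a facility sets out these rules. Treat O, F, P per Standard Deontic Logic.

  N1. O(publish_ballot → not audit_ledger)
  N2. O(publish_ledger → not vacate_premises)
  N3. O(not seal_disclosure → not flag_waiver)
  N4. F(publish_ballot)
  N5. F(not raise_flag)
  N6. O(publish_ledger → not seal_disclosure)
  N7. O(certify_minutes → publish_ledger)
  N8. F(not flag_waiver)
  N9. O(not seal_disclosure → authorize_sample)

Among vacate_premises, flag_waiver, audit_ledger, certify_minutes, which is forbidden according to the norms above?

certify_minutes

F(not flag_waiver) at premise 8 means O(flag_waiver).
The contrapositive of premise 3 (O(not seal_disclosure → not flag_waiver)) is O(flag_waiver → seal_disclosure), and O(flag_waiver) is already established, so O(seal_disclosure).
Premise 6, O(publish_ledger → not seal_disclosure), contraposes to O(seal_disclosure → not publish_ledger); with O(seal_disclosure) we get O(not publish_ledger).
Premise 7, O(certify_minutes → publish_ledger), contraposes to O(not publish_ledger → not certify_minutes); with O(not publish_ledger) we get O(not certify_minutes).
So O(not certify_minutes) holds, i.e. certify_minutes is forbidden. None of the other listed options is forbidden under the premises.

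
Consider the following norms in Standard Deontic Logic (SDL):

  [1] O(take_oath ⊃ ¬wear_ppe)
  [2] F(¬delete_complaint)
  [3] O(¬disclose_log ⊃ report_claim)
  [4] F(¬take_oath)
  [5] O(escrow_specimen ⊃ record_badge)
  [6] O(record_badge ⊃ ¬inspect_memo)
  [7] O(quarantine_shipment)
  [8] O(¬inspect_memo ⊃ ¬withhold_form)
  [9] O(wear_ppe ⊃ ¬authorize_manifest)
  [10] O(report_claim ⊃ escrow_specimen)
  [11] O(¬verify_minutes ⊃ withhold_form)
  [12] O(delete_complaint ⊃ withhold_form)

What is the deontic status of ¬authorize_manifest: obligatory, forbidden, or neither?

Neither

Premise 9 is O(wear_ppe ⊃ ¬authorize_manifest), but O(wear_ppe) is not derivable from the premises, so it does not yield O(¬authorize_manifest).
No premise or chain of K-axiom applications forces O(¬authorize_manifest), and none forces O(authorize_manifest). So ¬authorize_manifest is neither obligatory nor forbidden under these norms.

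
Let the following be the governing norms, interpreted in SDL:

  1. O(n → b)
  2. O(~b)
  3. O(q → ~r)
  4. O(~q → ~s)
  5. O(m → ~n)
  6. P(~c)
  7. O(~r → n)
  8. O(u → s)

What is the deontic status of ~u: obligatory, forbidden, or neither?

Obligatory

From premise 2 we have O(~b).
Premise 1, O(n → b), contraposes to O(~b → ~n); with O(~b) we get O(~n).
Premise 7, O(~r → n), contraposes to O(~n → r); with O(~n) we get O(r).
Premise 3 is O(q → ~r); contrapositively O(r → ~q). Since O(r) holds, K gives O(~q).
From O(~q) and premise 4, O(~q → ~s), we obtain O(~s).
Premise 8, O(u → s), contraposes to O(~s → ~u); with O(~s) we get O(~u).
Premises 5, 6 do not contribute to this derivation.
Hence ~u is obligatory.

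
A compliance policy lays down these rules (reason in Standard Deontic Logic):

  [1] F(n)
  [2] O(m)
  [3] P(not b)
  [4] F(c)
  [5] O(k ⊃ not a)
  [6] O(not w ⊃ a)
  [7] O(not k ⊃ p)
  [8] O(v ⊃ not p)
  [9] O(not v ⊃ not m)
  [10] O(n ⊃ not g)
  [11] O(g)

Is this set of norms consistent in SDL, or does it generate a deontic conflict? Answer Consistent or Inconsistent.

Premise 10 is O(n ⊃ not g), but O(n) is not derivable from the premises, so it does not yield O(not g).
So O(not g) is not derivable, and the apparent clash with O(g) does not arise.
A world satisfying every obligation exists (e.g. a=false, b=false, c=false, g=true, k=true, m=true, n=false, p=false, v=true, w=true); no atom is both obligatory and forbidden, so the set is consistent.

Consistent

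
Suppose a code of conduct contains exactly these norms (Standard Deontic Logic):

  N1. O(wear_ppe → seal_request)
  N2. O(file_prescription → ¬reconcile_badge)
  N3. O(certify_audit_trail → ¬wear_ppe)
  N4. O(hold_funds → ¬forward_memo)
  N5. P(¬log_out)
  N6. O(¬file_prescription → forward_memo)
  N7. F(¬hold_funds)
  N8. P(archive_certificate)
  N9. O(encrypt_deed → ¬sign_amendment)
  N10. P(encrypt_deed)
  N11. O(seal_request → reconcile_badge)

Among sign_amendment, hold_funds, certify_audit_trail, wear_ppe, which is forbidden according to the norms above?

wear_ppe

Premise 7, F(¬hold_funds), is equivalent to O(hold_funds).
Applying K to premise 4 (O(hold_funds → ¬forward_memo)) and O(hold_funds) yields O(¬forward_memo).
Premise 6 is O(¬file_prescription → forward_memo); contrapositively O(¬forward_memo → file_prescription). Since O(¬forward_memo) holds, K gives O(file_prescription).
From O(file_prescription) and premise 2, O(file_prescription → ¬reconcile_badge), we obtain O(¬reconcile_badge).
Premise 11, O(seal_request → reconcile_badge), contraposes to O(¬reconcile_badge → ¬seal_request); with O(¬reconcile_badge) we get O(¬seal_request).
Premise 1 is O(wear_ppe → seal_request); contrapositively O(¬seal_request → ¬wear_ppe). Since O(¬seal_request) holds, K gives O(¬wear_ppe).
So O(¬wear_ppe) holds, i.e. wear_ppe is forbidden. None of the other listed options is forbidden under the premises.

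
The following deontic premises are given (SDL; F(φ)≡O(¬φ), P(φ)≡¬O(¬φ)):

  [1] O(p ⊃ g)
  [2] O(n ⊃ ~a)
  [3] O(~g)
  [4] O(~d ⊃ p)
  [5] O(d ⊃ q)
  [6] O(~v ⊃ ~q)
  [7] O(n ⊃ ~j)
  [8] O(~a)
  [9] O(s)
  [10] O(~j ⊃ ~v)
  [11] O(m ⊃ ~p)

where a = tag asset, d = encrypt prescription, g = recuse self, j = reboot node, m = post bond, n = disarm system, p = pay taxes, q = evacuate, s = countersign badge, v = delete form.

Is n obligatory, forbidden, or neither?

From premise 3 we have O(~g).
Premise 1, O(p ⊃ g), contraposes to O(~g ⊃ ~p); with O(~g) we get O(~p).
Premise 4, O(~d ⊃ p), contraposes to O(~p ⊃ d); with O(~p) we get O(d).
With premise 5, O(d ⊃ q), the K-axiom yields O(q).
The contrapositive of premise 6 (O(~v ⊃ ~q)) is O(q ⊃ v), and O(q) is already established, so O(v).
Premise 10, O(~j ⊃ ~v), contraposes to O(v ⊃ j); with O(v) we get O(j).
Premise 7 is O(n ⊃ ~j); contrapositively O(j ⊃ ~n). Since O(j) holds, K gives O(~n).
Premises 2, 8, 9, 11 do not contribute to this derivation.
Thus O(~n), which is F(n): n is forbidden.

Forbidden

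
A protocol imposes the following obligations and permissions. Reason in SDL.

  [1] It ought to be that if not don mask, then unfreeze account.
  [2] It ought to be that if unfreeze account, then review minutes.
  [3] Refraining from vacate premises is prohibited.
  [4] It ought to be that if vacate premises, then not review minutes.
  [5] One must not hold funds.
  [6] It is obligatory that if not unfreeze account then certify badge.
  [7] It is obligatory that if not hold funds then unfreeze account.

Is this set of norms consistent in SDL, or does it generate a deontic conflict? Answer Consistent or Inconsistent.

Inconsistent

Premise 5 is F(hold_funds), i.e. O(¬hold_funds).
With premise 7, O(¬hold_funds → unfreeze_account), the K-axiom yields O(unfreeze_account).
Premise 2 is O(unfreeze_account → review_minutes); since O(unfreeze_account), deontic closure gives O(review_minutes).
Premise 4 is O(vacate_premises → ¬review_minutes); contrapositively O(review_minutes → ¬vacate_premises). Since O(review_minutes) holds, K gives O(¬vacate_premises).
But premise 3, F(¬vacate_premises), means O(vacate_premises).
We now have both O(¬vacate_premises) and O(vacate_premises) — vacate_premises is simultaneously obligatory and forbidden, violating the D-axiom.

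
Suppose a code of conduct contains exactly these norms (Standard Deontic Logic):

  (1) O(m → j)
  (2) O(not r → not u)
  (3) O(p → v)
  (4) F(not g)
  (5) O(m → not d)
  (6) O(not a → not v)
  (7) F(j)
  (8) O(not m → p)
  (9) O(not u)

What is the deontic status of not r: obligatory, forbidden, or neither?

Premise 2 is O(not r → not u); even if O(not u) held, inferring O(not r) would be affirming the consequent — invalid.
No premise or chain of K-axiom applications forces O(not r), and none forces O(r). So not r is neither obligatory nor forbidden under these norms.

Neither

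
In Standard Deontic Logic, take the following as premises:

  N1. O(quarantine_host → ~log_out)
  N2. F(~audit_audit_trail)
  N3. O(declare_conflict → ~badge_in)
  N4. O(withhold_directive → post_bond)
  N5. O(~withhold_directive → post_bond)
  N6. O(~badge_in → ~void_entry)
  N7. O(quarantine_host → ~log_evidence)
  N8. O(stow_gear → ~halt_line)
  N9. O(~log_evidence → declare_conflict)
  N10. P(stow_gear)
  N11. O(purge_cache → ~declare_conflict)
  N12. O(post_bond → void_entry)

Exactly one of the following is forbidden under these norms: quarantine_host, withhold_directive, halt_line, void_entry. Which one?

Premises 5 and 4 cover both cases: O(~withhold_directive → post_bond) and O(withhold_directive → post_bond). Since ~withhold_directive ∨ withhold_directive is a tautology, O(post_bond) follows.
Premise 12 is O(post_bond → void_entry); since O(post_bond), deontic closure gives O(void_entry).
Premise 6 is O(~badge_in → ~void_entry); contrapositively O(void_entry → badge_in). Since O(void_entry) holds, K gives O(badge_in).
Premise 3, O(declare_conflict → ~badge_in), contraposes to O(badge_in → ~declare_conflict); with O(badge_in) we get O(~declare_conflict).
The contrapositive of premise 9 (O(~log_evidence → declare_conflict)) is O(~declare_conflict → log_evidence), and O(~declare_conflict) is already established, so O(log_evidence).
The contrapositive of premise 7 (O(quarantine_host → ~log_evidence)) is O(log_evidence → ~quarantine_host), and O(log_evidence) is already established, so O(~quarantine_host).
So O(~quarantine_host) holds, i.e. quarantine_host is forbidden. None of the other listed options is forbidden under the premises.

quarantine_host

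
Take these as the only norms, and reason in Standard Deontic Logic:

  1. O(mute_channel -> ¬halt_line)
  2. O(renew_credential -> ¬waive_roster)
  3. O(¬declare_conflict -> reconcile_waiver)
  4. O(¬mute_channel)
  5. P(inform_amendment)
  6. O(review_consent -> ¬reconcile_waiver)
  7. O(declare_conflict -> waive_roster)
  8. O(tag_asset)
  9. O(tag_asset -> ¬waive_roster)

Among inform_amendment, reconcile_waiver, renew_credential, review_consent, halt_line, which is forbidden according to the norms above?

review_consent

Premise 8 gives O(tag_asset).
With premise 9, O(tag_asset -> ¬waive_roster), the K-axiom yields O(¬waive_roster).
Premise 7 is O(declare_conflict -> waive_roster); contrapositively O(¬waive_roster -> ¬declare_conflict). Since O(¬waive_roster) holds, K gives O(¬declare_conflict).
Applying K to premise 3 (O(¬declare_conflict -> reconcile_waiver)) and O(¬declare_conflict) yields O(reconcile_waiver).
Premise 6, O(review_consent -> ¬reconcile_waiver), contraposes to O(reconcile_waiver -> ¬review_consent); with O(reconcile_waiver) we get O(¬review_consent).
So O(¬review_consent) holds, i.e. review_consent is forbidden. None of the other listed options is forbidden under the premises.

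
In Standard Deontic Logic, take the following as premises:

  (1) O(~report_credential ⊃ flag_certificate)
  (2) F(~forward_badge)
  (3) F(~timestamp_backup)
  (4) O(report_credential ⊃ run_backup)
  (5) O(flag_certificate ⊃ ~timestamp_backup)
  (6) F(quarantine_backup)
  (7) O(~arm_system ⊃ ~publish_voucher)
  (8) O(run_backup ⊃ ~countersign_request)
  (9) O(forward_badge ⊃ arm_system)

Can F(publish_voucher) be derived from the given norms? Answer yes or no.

No

Premise 7 is O(~arm_system ⊃ ~publish_voucher), but O(~arm_system) is not derivable from the premises, so it does not yield O(~publish_voucher).
No other premise forces O(~publish_voucher). An ideal world satisfying every premise can still have publish_voucher true, so F(publish_voucher) is not derivable.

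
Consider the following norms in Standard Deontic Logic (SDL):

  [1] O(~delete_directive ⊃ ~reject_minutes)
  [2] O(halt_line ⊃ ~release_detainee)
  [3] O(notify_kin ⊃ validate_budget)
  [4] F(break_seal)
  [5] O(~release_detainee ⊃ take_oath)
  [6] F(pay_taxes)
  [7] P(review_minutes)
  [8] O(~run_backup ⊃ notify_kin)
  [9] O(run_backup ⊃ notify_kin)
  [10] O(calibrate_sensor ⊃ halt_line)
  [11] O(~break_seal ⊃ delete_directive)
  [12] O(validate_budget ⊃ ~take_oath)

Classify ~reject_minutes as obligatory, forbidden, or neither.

Premise 1 is O(~delete_directive ⊃ ~reject_minutes), but O(~delete_directive) is not derivable from the premises, so it does not yield O(~reject_minutes).
No premise or chain of K-axiom applications forces O(~reject_minutes), and none forces O(reject_minutes). So ~reject_minutes is neither obligatory nor forbidden under these norms.

Neither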